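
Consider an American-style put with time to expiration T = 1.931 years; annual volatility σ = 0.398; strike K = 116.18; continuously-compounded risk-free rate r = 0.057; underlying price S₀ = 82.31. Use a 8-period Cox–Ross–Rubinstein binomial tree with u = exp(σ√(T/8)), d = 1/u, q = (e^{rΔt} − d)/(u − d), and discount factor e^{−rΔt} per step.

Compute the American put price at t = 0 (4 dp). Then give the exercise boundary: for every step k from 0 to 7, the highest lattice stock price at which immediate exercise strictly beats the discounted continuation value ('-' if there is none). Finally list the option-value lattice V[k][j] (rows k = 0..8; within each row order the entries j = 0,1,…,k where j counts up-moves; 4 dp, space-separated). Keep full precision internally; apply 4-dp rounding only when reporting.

price = 36.9252
boundary = - 67.6912 55.6687 67.6912 55.6687 67.6912 82.3100 67.6912
tree:
36.9252
48.4888 25.7699
60.5113 35.9891 15.7162
70.3984 48.4888 23.8189 7.6104
78.5296 60.5113 34.7925 12.9133 2.2293
85.2166 70.3984 48.4888 21.3250 4.4014 0.0000
90.7159 78.5296 60.5113 33.8700 8.6895 0.0000 0.0000
95.2385 85.2166 70.3984 48.4888 17.1556 0.0000 0.0000 0.0000
98.9579 90.7159 78.5296 60.5113 33.8700 0.0000 0.0000 0.0000 0.0000

Δt=0.24138, u=1.21596, d=0.82239, q=0.48647, disc=e^(-rΔt)=0.98634
k=8 terminal: V=max(K-S,0) → 98.9579 90.7159 78.5296 60.5113 33.8700 0.0000 0.0000 0.0000 0.0000
k=7: j=0 S=20.9415 intr=95.2385 cont=93.6510 V=95.2385[EX]; j=1 S=30.9634 intr=85.2166 cont=83.6291 V=85.2166[EX]; j=2 S=45.7816 intr=70.3984 cont=68.8109 V=70.3984[EX]; j=3 S=67.6912 intr=48.4888 cont=46.9013 V=48.4888[EX]; j=4 S=100.0860 intr=16.0940 cont=17.1556 V=17.1556[hold]; j=5 S=147.9840 intr=0.0000 cont=0.0000 V=0.0000[hold]; j=6 S=218.8044 intr=0.0000 cont=0.0000 V=0.0000[hold]; j=7 S=323.5173 intr=0.0000 cont=0.0000 V=0.0000[hold]  S*(7)=67.6912
k=6: j=0 S=25.4641 intr=90.7159 cont=89.1284 V=90.7159[EX]; j=1 S=37.6504 intr=78.5296 cont=76.9421 V=78.5296[EX]; j=2 S=55.6687 intr=60.5113 cont=58.9238 V=60.5113[EX]; j=3 S=82.3100 intr=33.8700 cont=32.7919 V=33.8700[EX]; j=4 S=121.7010 intr=0.0000 cont=8.6895 V=8.6895[hold]; j=5 S=179.9432 intr=0.0000 cont=0.0000 V=0.0000[hold]; j=6 S=266.0583 intr=0.0000 cont=0.0000 V=0.0000[hold]  S*(6)=82.3100
k=5: j=0 S=30.9634 intr=85.2166 cont=83.6291 V=85.2166[EX]; j=1 S=45.7816 intr=70.3984 cont=68.8109 V=70.3984[EX]; j=2 S=67.6912 intr=48.4888 cont=46.9013 V=48.4888[EX]; j=3 S=100.0860 intr=16.0940 cont=21.3250 V=21.3250[hold]; j=4 S=147.9840 intr=0.0000 cont=4.4014 V=4.4014[hold]; j=5 S=218.8044 intr=0.0000 cont=0.0000 V=0.0000[hold]  S*(5)=67.6912
k=4: j=0 S=37.6504 intr=78.5296 cont=76.9421 V=78.5296[EX]; j=1 S=55.6687 intr=60.5113 cont=58.9238 V=60.5113[EX]; j=2 S=82.3100 intr=33.8700 cont=34.7925 V=34.7925[hold]; j=3 S=121.7010 intr=0.0000 cont=12.9133 V=12.9133[hold]; j=4 S=179.9432 intr=0.0000 cont=2.2293 V=2.2293[hold]  S*(4)=55.6687
k=3: j=0 S=45.7816 intr=70.3984 cont=68.8109 V=70.3984[EX]; j=1 S=67.6912 intr=48.4888 cont=47.3440 V=48.4888[EX]; j=2 S=100.0860 intr=16.0940 cont=23.8189 V=23.8189[hold]; j=3 S=147.9840 intr=0.0000 cont=7.6104 V=7.6104[hold]  S*(3)=67.6912
k=2: j=0 S=55.6687 intr=60.5113 cont=58.9238 V=60.5113[EX]; j=1 S=82.3100 intr=33.8700 cont=35.9891 V=35.9891[hold]; j=2 S=121.7010 intr=0.0000 cont=15.7162 V=15.7162[hold]  S*(2)=55.6687
k=1: j=0 S=67.6912 intr=48.4888 cont=47.9181 V=48.4888[EX]; j=1 S=100.0860 intr=16.0940 cont=25.7699 V=25.7699[hold]  S*(1)=67.6912
k=0: j=0 S=82.3100 intr=33.8700 cont=36.9252 V=36.9252[hold]  S*(0)=-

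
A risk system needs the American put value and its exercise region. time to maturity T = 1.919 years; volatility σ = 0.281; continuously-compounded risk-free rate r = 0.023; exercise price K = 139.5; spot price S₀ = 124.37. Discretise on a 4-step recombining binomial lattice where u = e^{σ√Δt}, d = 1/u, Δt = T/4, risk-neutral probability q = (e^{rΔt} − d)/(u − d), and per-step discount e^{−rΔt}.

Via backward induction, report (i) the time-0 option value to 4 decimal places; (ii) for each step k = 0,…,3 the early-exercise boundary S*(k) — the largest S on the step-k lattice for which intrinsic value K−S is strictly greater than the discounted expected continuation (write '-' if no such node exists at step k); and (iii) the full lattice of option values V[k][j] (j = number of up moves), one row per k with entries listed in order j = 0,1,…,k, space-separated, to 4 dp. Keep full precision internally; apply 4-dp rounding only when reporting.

Δt=0.47975, u=1.21486, d=0.82314, q=0.47982, disc=e^(-rΔt)=0.98903
k=4 terminal: V=max(K-S,0) → 82.4040 55.2324 15.1300 0.0000 0.0000
k=3: j=0 S=69.3638 intr=70.1362 cont=68.6054 V=70.1362[EX]; j=1 S=102.3736 intr=37.1264 cont=35.5956 V=37.1264[EX]; j=2 S=151.0926 intr=0.0000 cont=7.7840 V=7.7840[hold]; j=3 S=222.9966 intr=0.0000 cont=0.0000 V=0.0000[hold]  S*(3)=102.3736
k=2: j=0 S=84.2676 intr=55.2324 cont=53.7016 V=55.2324[EX]; j=1 S=124.3700 intr=15.1300 cont=22.7944 V=22.7944[hold]; j=2 S=183.5569 intr=0.0000 cont=4.0046 V=4.0046[hold]  S*(2)=84.2676
k=1: j=0 S=102.3736 intr=37.1264 cont=39.2327 V=39.2327[hold]; j=1 S=151.0926 intr=0.0000 cont=13.6275 V=13.6275[hold]  S*(1)=-
k=0: j=0 S=124.3700 intr=15.1300 cont=26.6511 V=26.6511[hold]  S*(0)=-

price = 26.6511
boundary = - - 84.2676 102.3736
tree:
26.6511
39.2327 13.6275
55.2324 22.7944 4.0046
70.1362 37.1264 7.7840 0.0000
82.4040 55.2324 15.1300 0.0000 0.0000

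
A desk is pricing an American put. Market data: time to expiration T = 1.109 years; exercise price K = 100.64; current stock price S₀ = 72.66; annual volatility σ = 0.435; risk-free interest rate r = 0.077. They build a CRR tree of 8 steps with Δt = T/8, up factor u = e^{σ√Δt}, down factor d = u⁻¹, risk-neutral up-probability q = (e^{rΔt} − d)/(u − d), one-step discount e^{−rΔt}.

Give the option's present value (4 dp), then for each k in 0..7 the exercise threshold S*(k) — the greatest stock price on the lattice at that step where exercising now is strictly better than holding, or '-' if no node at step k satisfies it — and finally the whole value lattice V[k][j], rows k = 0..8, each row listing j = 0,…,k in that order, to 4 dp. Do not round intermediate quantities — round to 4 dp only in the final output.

params: Δt=0.13862 u=1.17581 d=0.85047 q=0.49258 e^(-rΔt)=0.98938
t_8 payoffs: 80.7522 73.1444 62.6263 48.0845 27.9800 0.1847 0.0000 0.0000 0.0000
t_7: node(7,0) S=23.3843 payoff=77.2557 vs cont=76.1872 → 77.2557 [stop]  node(7,1) S=32.3297 payoff=68.3103 vs cont=67.2418 → 68.3103 [stop]  node(7,2) S=44.6971 payoff=55.9429 vs cont=54.8744 → 55.9429 [stop]  node(7,3) S=61.7955 payoff=38.8445 vs cont=37.7760 → 38.8445 [stop]  node(7,4) S=85.4347 payoff=15.2053 vs cont=14.1368 → 15.2053 [stop]  node(7,5) S=118.1168 payoff=0.0000 vs cont=0.0927 → 0.0927 [wait]  node(7,6) S=163.3010 payoff=0.0000 vs cont=0.0000 → 0.0000 [wait]  node(7,7) S=225.7700 payoff=0.0000 vs cont=0.0000 → 0.0000 [wait]  ⇒ S*(7)=85.4347
t_6: node(6,0) S=27.4956 payoff=73.1444 vs cont=72.0759 → 73.1444 [stop]  node(6,1) S=38.0137 payoff=62.6263 vs cont=61.5577 → 62.6263 [stop]  node(6,2) S=52.5555 payoff=48.0845 vs cont=47.0160 → 48.0845 [stop]  node(6,3) S=72.6600 payoff=27.9800 vs cont=26.9115 → 27.9800 [stop]  node(6,4) S=100.4553 payoff=0.1847 vs cont=7.6787 → 7.6787 [wait]  node(6,5) S=138.8834 payoff=0.0000 vs cont=0.0466 → 0.0466 [wait]  node(6,6) S=192.0117 payoff=0.0000 vs cont=0.0000 → 0.0000 [wait]  ⇒ S*(6)=72.6600
t_5: node(5,0) S=32.3297 payoff=68.3103 vs cont=67.2418 → 68.3103 [stop]  node(5,1) S=44.6971 payoff=55.9429 vs cont=54.8744 → 55.9429 [stop]  node(5,2) S=61.7955 payoff=38.8445 vs cont=37.7760 → 38.8445 [stop]  node(5,3) S=85.4347 payoff=15.2053 vs cont=17.7890 → 17.7890 [wait]  node(5,4) S=118.1168 payoff=0.0000 vs cont=3.8776 → 3.8776 [wait]  node(5,5) S=163.3010 payoff=0.0000 vs cont=0.0234 → 0.0234 [wait]  ⇒ S*(5)=61.7955
t_4: node(4,0) S=38.0137 payoff=62.6263 vs cont=61.5577 → 62.6263 [stop]  node(4,1) S=52.5555 payoff=48.0845 vs cont=47.0160 → 48.0845 [stop]  node(4,2) S=72.6600 payoff=27.9800 vs cont=28.1706 → 28.1706 [wait]  node(4,3) S=100.4553 payoff=0.1847 vs cont=10.8204 → 10.8204 [wait]  node(4,4) S=138.8834 payoff=0.0000 vs cont=1.9581 → 1.9581 [wait]  ⇒ S*(4)=52.5555
t_3: node(3,0) S=44.6971 payoff=55.9429 vs cont=54.8744 → 55.9429 [stop]  node(3,1) S=61.7955 payoff=38.8445 vs cont=37.8689 → 38.8445 [stop]  node(3,2) S=85.4347 payoff=15.2053 vs cont=19.4159 → 19.4159 [wait]  node(3,3) S=118.1168 payoff=0.0000 vs cont=6.3864 → 6.3864 [wait]  ⇒ S*(3)=61.7955
t_2: node(2,0) S=52.5555 payoff=48.0845 vs cont=47.0160 → 48.0845 [stop]  node(2,1) S=72.6600 payoff=27.9800 vs cont=28.9635 → 28.9635 [wait]  node(2,2) S=100.4553 payoff=0.1847 vs cont=12.8598 → 12.8598 [wait]  ⇒ S*(2)=52.5555
t_1: node(1,0) S=61.7955 payoff=38.8445 vs cont=38.2553 → 38.8445 [stop]  node(1,1) S=85.4347 payoff=15.2053 vs cont=20.8078 → 20.8078 [wait]  ⇒ S*(1)=61.7955
t_0: node(0,0) S=72.6600 payoff=27.9800 vs cont=29.6418 → 29.6418 [wait]  ⇒ S*(0)=-

price = 29.6418
boundary = - 61.7955 52.5555 61.7955 52.5555 61.7955 72.6600 85.4347
tree:
29.6418
38.8445 20.8078
48.0845 28.9635 12.8598
55.9429 38.8445 19.4159 6.3864
62.6263 48.0845 28.1706 10.8204 1.9581
68.3103 55.9429 38.8445 17.7890 3.8776 0.0234
73.1444 62.6263 48.0845 27.9800 7.6787 0.0466 0.0000
77.2557 68.3103 55.9429 38.8445 15.2053 0.0927 0.0000 0.0000
80.7522 73.1444 62.6263 48.0845 27.9800 0.1847 0.0000 0.0000 0.0000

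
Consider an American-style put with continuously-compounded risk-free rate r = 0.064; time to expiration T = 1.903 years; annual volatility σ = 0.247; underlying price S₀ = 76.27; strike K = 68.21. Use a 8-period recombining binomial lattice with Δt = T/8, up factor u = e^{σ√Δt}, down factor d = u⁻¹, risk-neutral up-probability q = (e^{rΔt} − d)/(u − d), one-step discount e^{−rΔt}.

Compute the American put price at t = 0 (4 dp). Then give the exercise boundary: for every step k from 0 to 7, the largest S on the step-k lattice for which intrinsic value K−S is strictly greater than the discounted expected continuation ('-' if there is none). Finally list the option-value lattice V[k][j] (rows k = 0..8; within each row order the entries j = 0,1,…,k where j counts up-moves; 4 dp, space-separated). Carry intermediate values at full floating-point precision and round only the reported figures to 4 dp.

Δt=0.23788, u=1.12802, d=0.88651, q=0.53344, disc=e^(-rΔt)=0.98489
k=8 terminal: V=max(K-S,0) → 39.1159 31.1895 21.1036 8.2700 0.0000 0.0000 0.0000 0.0000 0.0000
k=7: j=0 S=32.8189 intr=35.3911 cont=34.3605 V=35.3911[EX]; j=1 S=41.7601 intr=26.4499 cont=25.4194 V=26.4499[EX]; j=2 S=53.1371 intr=15.0729 cont=14.0423 V=15.0729[EX]; j=3 S=67.6138 intr=0.5962 cont=3.8002 V=3.8002[hold]; j=4 S=86.0344 intr=0.0000 cont=0.0000 V=0.0000[hold]; j=5 S=109.4736 intr=0.0000 cont=0.0000 V=0.0000[hold]; j=6 S=139.2985 intr=0.0000 cont=0.0000 V=0.0000[hold]; j=7 S=177.2489 intr=0.0000 cont=0.0000 V=0.0000[hold]  S*(7)=53.1371
k=6: j=0 S=37.0205 intr=31.1895 cont=30.1589 V=31.1895[EX]; j=1 S=47.1064 intr=21.1036 cont=20.0731 V=21.1036[EX]; j=2 S=59.9400 intr=8.2700 cont=8.9227 V=8.9227[hold]; j=3 S=76.2700 intr=0.0000 cont=1.7462 V=1.7462[hold]; j=4 S=97.0489 intr=0.0000 cont=0.0000 V=0.0000[hold]; j=5 S=123.4889 intr=0.0000 cont=0.0000 V=0.0000[hold]; j=6 S=157.1321 intr=0.0000 cont=0.0000 V=0.0000[hold]  S*(6)=47.1064
k=5: j=0 S=41.7601 intr=26.4499 cont=25.4194 V=26.4499[EX]; j=1 S=53.1371 intr=15.0729 cont=14.3852 V=15.0729[EX]; j=2 S=67.6138 intr=0.5962 cont=5.0176 V=5.0176[hold]; j=3 S=86.0344 intr=0.0000 cont=0.8024 V=0.8024[hold]; j=4 S=109.4736 intr=0.0000 cont=0.0000 V=0.0000[hold]; j=5 S=139.2985 intr=0.0000 cont=0.0000 V=0.0000[hold]  S*(5)=53.1371
k=4: j=0 S=47.1064 intr=21.1036 cont=20.0731 V=21.1036[EX]; j=1 S=59.9400 intr=8.2700 cont=9.5623 V=9.5623[hold]; j=2 S=76.2700 intr=0.0000 cont=2.7272 V=2.7272[hold]; j=3 S=97.0489 intr=0.0000 cont=0.3687 V=0.3687[hold]; j=4 S=123.4889 intr=0.0000 cont=0.0000 V=0.0000[hold]  S*(4)=47.1064
k=3: j=0 S=53.1371 intr=15.0729 cont=14.7213 V=15.0729[EX]; j=1 S=67.6138 intr=0.5962 cont=5.8268 V=5.8268[hold]; j=2 S=86.0344 intr=0.0000 cont=1.4469 V=1.4469[hold]; j=3 S=109.4736 intr=0.0000 cont=0.1694 V=0.1694[hold]  S*(3)=53.1371
k=2: j=0 S=59.9400 intr=8.2700 cont=9.9875 V=9.9875[hold]; j=1 S=76.2700 intr=0.0000 cont=3.4377 V=3.4377[hold]; j=2 S=97.0489 intr=0.0000 cont=0.7539 V=0.7539[hold]  S*(2)=-
k=1: j=0 S=67.6138 intr=0.5962 cont=6.3955 V=6.3955[hold]; j=1 S=86.0344 intr=0.0000 cont=1.9758 V=1.9758[hold]  S*(1)=-
k=0: j=0 S=76.2700 intr=0.0000 cont=3.9768 V=3.9768[hold]  S*(0)=-

price = 3.9768
boundary = - - - 53.1371 47.1064 53.1371 47.1064 53.1371
tree:
3.9768
6.3955 1.9758
9.9875 3.4377 0.7539
15.0729 5.8268 1.4469 0.1694
21.1036 9.5623 2.7272 0.3687 0.0000
26.4499 15.0729 5.0176 0.8024 0.0000 0.0000
31.1895 21.1036 8.9227 1.7462 0.0000 0.0000 0.0000
35.3911 26.4499 15.0729 3.8002 0.0000 0.0000 0.0000 0.0000
39.1159 31.1895 21.1036 8.2700 0.0000 0.0000 0.0000 0.0000 0.0000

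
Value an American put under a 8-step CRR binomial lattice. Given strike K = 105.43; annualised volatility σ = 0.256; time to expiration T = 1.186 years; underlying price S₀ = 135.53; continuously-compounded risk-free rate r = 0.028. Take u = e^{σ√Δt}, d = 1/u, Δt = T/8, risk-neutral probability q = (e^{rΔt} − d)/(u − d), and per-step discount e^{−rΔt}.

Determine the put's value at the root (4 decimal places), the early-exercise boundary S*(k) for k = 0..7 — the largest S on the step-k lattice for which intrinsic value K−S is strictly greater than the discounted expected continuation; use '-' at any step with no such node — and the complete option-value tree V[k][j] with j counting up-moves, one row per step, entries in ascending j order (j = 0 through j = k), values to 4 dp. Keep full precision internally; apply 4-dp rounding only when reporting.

Δt=0.14825  u=1.10359  d=0.90613  q=0.49644  discount=0.99586
step 8 (expiry): payoffs max(K−S,0) = 43.8309 30.4079 14.0598 0.0000 0.0000 0.0000 0.0000 0.0000 0.0000
step 7: (k=7,j=0): S=67.9801, (K−S)⁺=37.4499, hold=37.0132 ⇒ V=37.4499 exercise | (k=7,j=1): S=82.7937, (K−S)⁺=22.6363, hold=22.1996 ⇒ V=22.6363 exercise | (k=7,j=2): S=100.8353, (K−S)⁺=4.5947, hold=7.0506 ⇒ V=7.0506 continue | (k=7,j=3): S=122.8083, (K−S)⁺=0.0000, hold=0.0000 ⇒ V=0.0000 continue | (k=7,j=4): S=149.5695, (K−S)⁺=0.0000, hold=0.0000 ⇒ V=0.0000 continue | (k=7,j=5): S=182.1623, (K−S)⁺=0.0000, hold=0.0000 ⇒ V=0.0000 continue | (k=7,j=6): S=221.8573, (K−S)⁺=0.0000, hold=0.0000 ⇒ V=0.0000 continue | (k=7,j=7): S=270.2024, (K−S)⁺=0.0000, hold=0.0000 ⇒ V=0.0000 continue  boundary S*=82.7937
step 6: (k=6,j=0): S=75.0221, (K−S)⁺=30.4079, hold=29.9711 ⇒ V=30.4079 exercise | (k=6,j=1): S=91.3702, (K−S)⁺=14.0598, hold=14.8372 ⇒ V=14.8372 continue | (k=6,j=2): S=111.2808, (K−S)⁺=0.0000, hold=3.5356 ⇒ V=3.5356 continue | (k=6,j=3): S=135.5300, (K−S)⁺=0.0000, hold=0.0000 ⇒ V=0.0000 continue | (k=6,j=4): S=165.0634, (K−S)⁺=0.0000, hold=0.0000 ⇒ V=0.0000 continue | (k=6,j=5): S=201.0324, (K−S)⁺=0.0000, hold=0.0000 ⇒ V=0.0000 continue | (k=6,j=6): S=244.8395, (K−S)⁺=0.0000, hold=0.0000 ⇒ V=0.0000 continue  boundary S*=75.0221
step 5: (k=5,j=0): S=82.7937, (K−S)⁺=22.6363, hold=22.5839 ⇒ V=22.6363 exercise | (k=5,j=1): S=100.8353, (K−S)⁺=4.5947, hold=9.1884 ⇒ V=9.1884 continue | (k=5,j=2): S=122.8083, (K−S)⁺=0.0000, hold=1.7730 ⇒ V=1.7730 continue | (k=5,j=3): S=149.5695, (K−S)⁺=0.0000, hold=0.0000 ⇒ V=0.0000 continue | (k=5,j=4): S=182.1623, (K−S)⁺=0.0000, hold=0.0000 ⇒ V=0.0000 continue | (k=5,j=5): S=221.8573, (K−S)⁺=0.0000, hold=0.0000 ⇒ V=0.0000 continue  boundary S*=82.7937
step 4: (k=4,j=0): S=91.3702, (K−S)⁺=14.0598, hold=15.8941 ⇒ V=15.8941 continue | (k=4,j=1): S=111.2808, (K−S)⁺=0.0000, hold=5.4842 ⇒ V=5.4842 continue | (k=4,j=2): S=135.5300, (K−S)⁺=0.0000, hold=0.8891 ⇒ V=0.8891 continue | (k=4,j=3): S=165.0634, (K−S)⁺=0.0000, hold=0.0000 ⇒ V=0.0000 continue | (k=4,j=4): S=201.0324, (K−S)⁺=0.0000, hold=0.0000 ⇒ V=0.0000 continue  boundary S*=-
step 3: (k=3,j=0): S=100.8353, (K−S)⁺=4.5947, hold=10.6817 ⇒ V=10.6817 continue | (k=3,j=1): S=122.8083, (K−S)⁺=0.0000, hold=3.1898 ⇒ V=3.1898 continue | (k=3,j=2): S=149.5695, (K−S)⁺=0.0000, hold=0.4459 ⇒ V=0.4459 continue | (k=3,j=3): S=182.1623, (K−S)⁺=0.0000, hold=0.0000 ⇒ V=0.0000 continue  boundary S*=-
step 2: (k=2,j=0): S=111.2808, (K−S)⁺=0.0000, hold=6.9335 ⇒ V=6.9335 continue | (k=2,j=1): S=135.5300, (K−S)⁺=0.0000, hold=1.8200 ⇒ V=1.8200 continue | (k=2,j=2): S=165.0634, (K−S)⁺=0.0000, hold=0.2236 ⇒ V=0.2236 continue  boundary S*=-
step 1: (k=1,j=0): S=122.8083, (K−S)⁺=0.0000, hold=4.3768 ⇒ V=4.3768 continue | (k=1,j=1): S=149.5695, (K−S)⁺=0.0000, hold=1.0232 ⇒ V=1.0232 continue  boundary S*=-
step 0: (k=0,j=0): S=135.5300, (K−S)⁺=0.0000, hold=2.7007 ⇒ V=2.7007 continue  boundary S*=-

price = 2.7007
boundary = - - - - - 82.7937 75.0221 82.7937
tree:
2.7007
4.3768 1.0232
6.9335 1.8200 0.2236
10.6817 3.1898 0.4459 0.0000
15.8941 5.4842 0.8891 0.0000 0.0000
22.6363 9.1884 1.7730 0.0000 0.0000 0.0000
30.4079 14.8372 3.5356 0.0000 0.0000 0.0000 0.0000
37.4499 22.6363 7.0506 0.0000 0.0000 0.0000 0.0000 0.0000
43.8309 30.4079 14.0598 0.0000 0.0000 0.0000 0.0000 0.0000 0.0000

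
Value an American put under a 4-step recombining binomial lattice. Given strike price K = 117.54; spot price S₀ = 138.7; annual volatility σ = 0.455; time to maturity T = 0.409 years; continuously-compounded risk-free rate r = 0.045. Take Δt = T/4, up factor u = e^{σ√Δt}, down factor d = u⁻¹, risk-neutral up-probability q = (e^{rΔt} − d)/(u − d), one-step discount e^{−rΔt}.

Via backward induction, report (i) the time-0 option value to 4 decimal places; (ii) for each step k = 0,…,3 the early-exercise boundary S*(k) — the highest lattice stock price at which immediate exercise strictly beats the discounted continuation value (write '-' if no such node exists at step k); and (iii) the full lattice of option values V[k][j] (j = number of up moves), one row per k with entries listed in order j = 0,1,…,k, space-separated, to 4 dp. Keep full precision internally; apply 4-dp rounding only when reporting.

Δt=0.10225, u=1.15661, d=0.86460, q=0.47948, disc=e^(-rΔt)=0.99541
k=4 terminal: V=max(K-S,0) → 40.0352 13.8582 0.0000 0.0000 0.0000
k=3: j=0 S=89.6428 intr=27.8972 cont=27.3576 V=27.8972[EX]; j=1 S=119.9194 intr=0.0000 cont=7.1803 V=7.1803[hold]; j=2 S=160.4218 intr=0.0000 cont=0.0000 V=0.0000[hold]; j=3 S=214.6037 intr=0.0000 cont=0.0000 V=0.0000[hold]  S*(3)=89.6428
k=2: j=0 S=103.6818 intr=13.8582 cont=17.8813 V=17.8813[hold]; j=1 S=138.7000 intr=0.0000 cont=3.7203 V=3.7203[hold]; j=2 S=185.5455 intr=0.0000 cont=0.0000 V=0.0000[hold]  S*(2)=-
k=1: j=0 S=119.9194 intr=0.0000 cont=11.0404 V=11.0404[hold]; j=1 S=160.4218 intr=0.0000 cont=1.9276 V=1.9276[hold]  S*(1)=-
k=0: j=0 S=138.7000 intr=0.0000 cont=6.6403 V=6.6403[hold]  S*(0)=-

price = 6.6403
boundary = - - - 89.6428
tree:
6.6403
11.0404 1.9276
17.8813 3.7203 0.0000
27.8972 7.1803 0.0000 0.0000
40.0352 13.8582 0.0000 0.0000 0.0000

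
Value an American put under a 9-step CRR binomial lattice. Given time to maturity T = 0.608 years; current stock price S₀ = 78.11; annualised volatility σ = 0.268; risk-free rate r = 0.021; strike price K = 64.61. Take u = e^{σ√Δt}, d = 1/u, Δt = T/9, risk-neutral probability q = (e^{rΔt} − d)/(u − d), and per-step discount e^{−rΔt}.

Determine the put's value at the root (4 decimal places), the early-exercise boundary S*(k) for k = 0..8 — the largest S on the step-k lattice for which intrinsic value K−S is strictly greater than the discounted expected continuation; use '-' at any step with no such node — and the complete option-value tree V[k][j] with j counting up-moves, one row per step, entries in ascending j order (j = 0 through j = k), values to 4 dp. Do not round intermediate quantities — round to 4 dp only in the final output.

Δt=0.06756, u=1.07214, d=0.93271, q=0.49277, disc=e^(-rΔt)=0.99858
k=9 terminal: V=max(K-S,0) → 22.8807 16.6428 9.4724 1.2301 0.0000 0.0000 0.0000 0.0000 0.0000 0.0000
k=8: j=0 S=44.7397 intr=19.8703 cont=19.7787 V=19.8703[EX]; j=1 S=51.4276 intr=13.1824 cont=13.0908 V=13.1824[EX]; j=2 S=59.1153 intr=5.4947 cont=5.4031 V=5.4947[EX]; j=3 S=67.9522 intr=0.0000 cont=0.6231 V=0.6231[hold]; j=4 S=78.1100 intr=0.0000 cont=0.0000 V=0.0000[hold]; j=5 S=89.7863 intr=0.0000 cont=0.0000 V=0.0000[hold]; j=6 S=103.2080 intr=0.0000 cont=0.0000 V=0.0000[hold]; j=7 S=118.6361 intr=0.0000 cont=0.0000 V=0.0000[hold]; j=8 S=136.3704 intr=0.0000 cont=0.0000 V=0.0000[hold]  S*(8)=59.1153
k=7: j=0 S=47.9672 intr=16.6428 cont=16.5512 V=16.6428[EX]; j=1 S=55.1376 intr=9.4724 cont=9.3808 V=9.4724[EX]; j=2 S=63.3799 intr=1.2301 cont=3.0897 V=3.0897[hold]; j=3 S=72.8543 intr=0.0000 cont=0.3156 V=0.3156[hold]; j=4 S=83.7449 intr=0.0000 cont=0.0000 V=0.0000[hold]; j=5 S=96.2635 intr=0.0000 cont=0.0000 V=0.0000[hold]; j=6 S=110.6535 intr=0.0000 cont=0.0000 V=0.0000[hold]; j=7 S=127.1945 intr=0.0000 cont=0.0000 V=0.0000[hold]  S*(7)=55.1376
k=6: j=0 S=51.4276 intr=13.1824 cont=13.0908 V=13.1824[EX]; j=1 S=59.1153 intr=5.4947 cont=6.3182 V=6.3182[hold]; j=2 S=67.9522 intr=0.0000 cont=1.7202 V=1.7202[hold]; j=3 S=78.1100 intr=0.0000 cont=0.1598 V=0.1598[hold]; j=4 S=89.7863 intr=0.0000 cont=0.0000 V=0.0000[hold]; j=5 S=103.2080 intr=0.0000 cont=0.0000 V=0.0000[hold]; j=6 S=118.6361 intr=0.0000 cont=0.0000 V=0.0000[hold]  S*(6)=51.4276
k=5: j=0 S=55.1376 intr=9.4724 cont=9.7860 V=9.7860[hold]; j=1 S=63.3799 intr=1.2301 cont=4.0467 V=4.0467[hold]; j=2 S=72.8543 intr=0.0000 cont=0.9500 V=0.9500[hold]; j=3 S=83.7449 intr=0.0000 cont=0.0810 V=0.0810[hold]; j=4 S=96.2635 intr=0.0000 cont=0.0000 V=0.0000[hold]; j=5 S=110.6535 intr=0.0000 cont=0.0000 V=0.0000[hold]  S*(5)=-
k=4: j=0 S=59.1153 intr=5.4947 cont=6.9479 V=6.9479[hold]; j=1 S=67.9522 intr=0.0000 cont=2.5171 V=2.5171[hold]; j=2 S=78.1100 intr=0.0000 cont=0.5210 V=0.5210[hold]; j=3 S=89.7863 intr=0.0000 cont=0.0410 V=0.0410[hold]; j=4 S=103.2080 intr=0.0000 cont=0.0000 V=0.0000[hold]  S*(4)=-
k=3: j=0 S=63.3799 intr=1.2301 cont=4.7578 V=4.7578[hold]; j=1 S=72.8543 intr=0.0000 cont=1.5313 V=1.5313[hold]; j=2 S=83.7449 intr=0.0000 cont=0.2841 V=0.2841[hold]; j=3 S=96.2635 intr=0.0000 cont=0.0208 V=0.0208[hold]  S*(3)=-
k=2: j=0 S=67.9522 intr=0.0000 cont=3.1634 V=3.1634[hold]; j=1 S=78.1100 intr=0.0000 cont=0.9154 V=0.9154[hold]; j=2 S=89.7863 intr=0.0000 cont=0.1541 V=0.1541[hold]  S*(2)=-
k=1: j=0 S=72.8543 intr=0.0000 cont=2.0527 V=2.0527[hold]; j=1 S=83.7449 intr=0.0000 cont=0.5395 V=0.5395[hold]  S*(1)=-
k=0: j=0 S=78.1100 intr=0.0000 cont=1.3052 V=1.3052[hold]  S*(0)=-

price = 1.3052
boundary = - - - - - - 51.4276 55.1376 59.1153
tree:
1.3052
2.0527 0.5395
3.1634 0.9154 0.1541
4.7578 1.5313 0.2841 0.0208
6.9479 2.5171 0.5210 0.0410 0.0000
9.7860 4.0467 0.9500 0.0810 0.0000 0.0000
13.1824 6.3182 1.7202 0.1598 0.0000 0.0000 0.0000
16.6428 9.4724 3.0897 0.3156 0.0000 0.0000 0.0000 0.0000
19.8703 13.1824 5.4947 0.6231 0.0000 0.0000 0.0000 0.0000 0.0000
22.8807 16.6428 9.4724 1.2301 0.0000 0.0000 0.0000 0.0000 0.0000 0.0000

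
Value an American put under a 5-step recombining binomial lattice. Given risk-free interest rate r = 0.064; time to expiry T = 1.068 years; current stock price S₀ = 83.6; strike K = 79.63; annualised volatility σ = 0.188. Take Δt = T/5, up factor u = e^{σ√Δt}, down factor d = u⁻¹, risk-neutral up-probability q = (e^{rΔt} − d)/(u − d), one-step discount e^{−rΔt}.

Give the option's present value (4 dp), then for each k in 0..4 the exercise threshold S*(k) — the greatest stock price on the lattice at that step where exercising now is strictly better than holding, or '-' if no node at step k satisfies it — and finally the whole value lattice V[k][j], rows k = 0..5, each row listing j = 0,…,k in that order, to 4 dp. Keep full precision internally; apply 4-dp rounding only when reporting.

price = 3.0180
boundary = - - 70.2646 64.4172 70.2646
tree:
3.0180
5.4147 1.1894
9.3654 2.4113 0.2486
15.2128 4.8059 0.5694 0.0000
20.5736 9.3654 1.3042 0.0000 0.0000
25.4883 15.2128 2.9872 0.0000 0.0000 0.0000

Δt=0.21360  u=1.09077  d=0.91678  q=0.55740  discount=0.98642
step 5 (expiry): payoffs max(K−S,0) = 25.4883 15.2128 2.9872 0.0000 0.0000 0.0000
step 4: (k=4,j=0): S=59.0564, (K−S)⁺=20.5736, hold=19.4925 ⇒ V=20.5736 exercise | (k=4,j=1): S=70.2646, (K−S)⁺=9.3654, hold=8.2842 ⇒ V=9.3654 exercise | (k=4,j=2): S=83.6000, (K−S)⁺=0.0000, hold=1.3042 ⇒ V=1.3042 continue | (k=4,j=3): S=99.4663, (K−S)⁺=0.0000, hold=0.0000 ⇒ V=0.0000 continue | (k=4,j=4): S=118.3439, (K−S)⁺=0.0000, hold=0.0000 ⇒ V=0.0000 continue  boundary S*=70.2646
step 3: (k=3,j=0): S=64.4172, (K−S)⁺=15.2128, hold=14.1317 ⇒ V=15.2128 exercise | (k=3,j=1): S=76.6428, (K−S)⁺=2.9872, hold=4.8059 ⇒ V=4.8059 continue | (k=3,j=2): S=91.1887, (K−S)⁺=0.0000, hold=0.5694 ⇒ V=0.5694 continue | (k=3,j=3): S=108.4953, (K−S)⁺=0.0000, hold=0.0000 ⇒ V=0.0000 continue  boundary S*=64.4172
step 2: (k=2,j=0): S=70.2646, (K−S)⁺=9.3654, hold=9.2842 ⇒ V=9.3654 exercise | (k=2,j=1): S=83.6000, (K−S)⁺=0.0000, hold=2.4113 ⇒ V=2.4113 continue | (k=2,j=2): S=99.4663, (K−S)⁺=0.0000, hold=0.2486 ⇒ V=0.2486 continue  boundary S*=70.2646
step 1: (k=1,j=0): S=76.6428, (K−S)⁺=2.9872, hold=5.4147 ⇒ V=5.4147 continue | (k=1,j=1): S=91.1887, (K−S)⁺=0.0000, hold=1.1894 ⇒ V=1.1894 continue  boundary S*=-
step 0: (k=0,j=0): S=83.6000, (K−S)⁺=0.0000, hold=3.0180 ⇒ V=3.0180 continue  boundary S*=-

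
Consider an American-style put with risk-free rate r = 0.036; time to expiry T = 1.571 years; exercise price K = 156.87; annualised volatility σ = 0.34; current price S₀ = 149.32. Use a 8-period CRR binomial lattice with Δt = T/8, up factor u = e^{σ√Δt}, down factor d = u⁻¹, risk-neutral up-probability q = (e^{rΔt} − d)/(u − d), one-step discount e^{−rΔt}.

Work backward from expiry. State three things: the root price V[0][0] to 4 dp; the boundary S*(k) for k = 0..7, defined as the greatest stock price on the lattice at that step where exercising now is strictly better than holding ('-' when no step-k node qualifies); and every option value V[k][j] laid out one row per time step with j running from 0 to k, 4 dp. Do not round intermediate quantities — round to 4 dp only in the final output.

price = 25.9775
boundary = - - - 95.0199 81.7298 95.0199 110.4712 128.4350
tree:
25.9775
35.8302 15.9307
47.9044 23.5762 8.0728
61.8501 33.8465 13.0524 2.9212
75.1402 46.8148 20.6175 5.2374 0.5129
86.5715 61.8501 31.5879 9.3096 1.0046 0.0000
96.4040 75.1402 46.3988 16.3761 1.9678 0.0000 0.0000
104.8612 86.5715 61.8501 28.4350 3.8544 0.0000 0.0000 0.0000
112.1355 96.4040 75.1402 46.3988 7.5500 0.0000 0.0000 0.0000 0.0000

Δt=0.19637, u=1.16261, d=0.86013, q=0.48586, disc=e^(-rΔt)=0.99296
k=8 terminal: V=max(K-S,0) → 112.1355 96.4040 75.1402 46.3988 7.5500 0.0000 0.0000 0.0000 0.0000
k=7: j=0 S=52.0088 intr=104.8612 cont=103.7561 V=104.8612[EX]; j=1 S=70.2985 intr=86.5715 cont=85.4665 V=86.5715[EX]; j=2 S=95.0199 intr=61.8501 cont=60.7450 V=61.8501[EX]; j=3 S=128.4350 intr=28.4350 cont=27.3299 V=28.4350[EX]; j=4 S=173.6011 intr=0.0000 cont=3.8544 V=3.8544[hold]; j=5 S=234.6504 intr=0.0000 cont=0.0000 V=0.0000[hold]; j=6 S=317.1686 intr=0.0000 cont=0.0000 V=0.0000[hold]; j=7 S=428.7054 intr=0.0000 cont=0.0000 V=0.0000[hold]  S*(7)=128.4350
k=6: j=0 S=60.4660 intr=96.4040 cont=95.2989 V=96.4040[EX]; j=1 S=81.7298 intr=75.1402 cont=74.0352 V=75.1402[EX]; j=2 S=110.4712 intr=46.3988 cont=45.2937 V=46.3988[EX]; j=3 S=149.3200 intr=7.5500 cont=16.3761 V=16.3761[hold]; j=4 S=201.8305 intr=0.0000 cont=1.9678 V=1.9678[hold]; j=5 S=272.8071 intr=0.0000 cont=0.0000 V=0.0000[hold]; j=6 S=368.7437 intr=0.0000 cont=0.0000 V=0.0000[hold]  S*(6)=110.4712
k=5: j=0 S=70.2985 intr=86.5715 cont=85.4665 V=86.5715[EX]; j=1 S=95.0199 intr=61.8501 cont=60.7450 V=61.8501[EX]; j=2 S=128.4350 intr=28.4350 cont=31.5879 V=31.5879[hold]; j=3 S=173.6011 intr=0.0000 cont=9.3096 V=9.3096[hold]; j=4 S=234.6504 intr=0.0000 cont=1.0046 V=1.0046[hold]; j=5 S=317.1686 intr=0.0000 cont=0.0000 V=0.0000[hold]  S*(5)=95.0199
k=4: j=0 S=81.7298 intr=75.1402 cont=74.0352 V=75.1402[EX]; j=1 S=110.4712 intr=46.3988 cont=46.8148 V=46.8148[hold]; j=2 S=149.3200 intr=7.5500 cont=20.6175 V=20.6175[hold]; j=3 S=201.8305 intr=0.0000 cont=5.2374 V=5.2374[hold]; j=4 S=272.8071 intr=0.0000 cont=0.5129 V=0.5129[hold]  S*(4)=81.7298
k=3: j=0 S=95.0199 intr=61.8501 cont=60.9457 V=61.8501[EX]; j=1 S=128.4350 intr=28.4350 cont=33.8465 V=33.8465[hold]; j=2 S=173.6011 intr=0.0000 cont=13.0524 V=13.0524[hold]; j=3 S=234.6504 intr=0.0000 cont=2.9212 V=2.9212[hold]  S*(3)=95.0199
k=2: j=0 S=110.4712 intr=46.3988 cont=47.9044 V=47.9044[hold]; j=1 S=149.3200 intr=7.5500 cont=23.5762 V=23.5762[hold]; j=2 S=201.8305 intr=0.0000 cont=8.0728 V=8.0728[hold]  S*(2)=-
k=1: j=0 S=128.4350 intr=28.4350 cont=35.8302 V=35.8302[hold]; j=1 S=173.6011 intr=0.0000 cont=15.9307 V=15.9307[hold]  S*(1)=-
k=0: j=0 S=149.3200 intr=7.5500 cont=25.9775 V=25.9775[hold]  S*(0)=-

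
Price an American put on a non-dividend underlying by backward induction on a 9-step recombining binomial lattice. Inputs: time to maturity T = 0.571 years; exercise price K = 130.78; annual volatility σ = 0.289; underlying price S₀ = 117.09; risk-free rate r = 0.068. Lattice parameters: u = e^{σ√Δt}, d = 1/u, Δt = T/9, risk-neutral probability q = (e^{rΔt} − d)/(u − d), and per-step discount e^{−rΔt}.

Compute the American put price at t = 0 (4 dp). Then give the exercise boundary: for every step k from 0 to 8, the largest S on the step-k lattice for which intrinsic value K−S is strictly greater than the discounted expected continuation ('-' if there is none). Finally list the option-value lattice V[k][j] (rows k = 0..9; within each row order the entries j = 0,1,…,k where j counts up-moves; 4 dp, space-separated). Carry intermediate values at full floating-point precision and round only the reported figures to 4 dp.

params: Δt=0.06344 u=1.07551 d=0.92979 q=0.51148 e^(-rΔt)=0.99570
t_9 payoffs: 69.9673 60.4368 49.4127 36.6609 21.9106 4.8487 0.0000 0.0000 0.0000 0.0000
t_8: node(8,0) S=65.4046 payoff=65.3754 vs cont=64.8124 → 65.3754 [stop]  node(8,1) S=75.6547 payoff=55.1253 vs cont=54.5623 → 55.1253 [stop]  node(8,2) S=87.5113 payoff=43.2687 vs cont=42.7057 → 43.2687 [stop]  node(8,3) S=101.2260 payoff=29.5540 vs cont=28.9910 → 29.5540 [stop]  node(8,4) S=117.0900 payoff=13.6900 vs cont=13.1270 → 13.6900 [stop]  node(8,5) S=135.4402 payoff=0.0000 vs cont=2.3585 → 2.3585 [wait]  node(8,6) S=156.6663 payoff=0.0000 vs cont=0.0000 → 0.0000 [wait]  node(8,7) S=181.2189 payoff=0.0000 vs cont=0.0000 → 0.0000 [wait]  node(8,8) S=209.6194 payoff=0.0000 vs cont=0.0000 → 0.0000 [wait]  ⇒ S*(8)=117.0900
t_7: node(7,0) S=70.3432 payoff=60.4368 vs cont=59.8738 → 60.4368 [stop]  node(7,1) S=81.3673 payoff=49.4127 vs cont=48.8497 → 49.4127 [stop]  node(7,2) S=94.1191 payoff=36.6609 vs cont=36.0979 → 36.6609 [stop]  node(7,3) S=108.8694 payoff=21.9106 vs cont=21.3476 → 21.9106 [stop]  node(7,4) S=125.9313 payoff=4.8487 vs cont=7.8602 → 7.8602 [wait]  node(7,5) S=145.6672 payoff=0.0000 vs cont=1.1472 → 1.1472 [wait]  node(7,6) S=168.4960 payoff=0.0000 vs cont=0.0000 → 0.0000 [wait]  node(7,7) S=194.9026 payoff=0.0000 vs cont=0.0000 → 0.0000 [wait]  ⇒ S*(7)=108.8694
t_6: node(6,0) S=75.6547 payoff=55.1253 vs cont=54.5623 → 55.1253 [stop]  node(6,1) S=87.5113 payoff=43.2687 vs cont=42.7057 → 43.2687 [stop]  node(6,2) S=101.2260 payoff=29.5540 vs cont=28.9910 → 29.5540 [stop]  node(6,3) S=117.0900 payoff=13.6900 vs cont=14.6607 → 14.6607 [wait]  node(6,4) S=135.4402 payoff=0.0000 vs cont=4.4076 → 4.4076 [wait]  node(6,5) S=156.6663 payoff=0.0000 vs cont=0.5580 → 0.5580 [wait]  node(6,6) S=181.2189 payoff=0.0000 vs cont=0.0000 → 0.0000 [wait]  ⇒ S*(6)=101.2260
t_5: node(5,0) S=81.3673 payoff=49.4127 vs cont=48.8497 → 49.4127 [stop]  node(5,1) S=94.1191 payoff=36.6609 vs cont=36.0979 → 36.6609 [stop]  node(5,2) S=108.8694 payoff=21.9106 vs cont=21.8419 → 21.9106 [stop]  node(5,3) S=125.9313 payoff=4.8487 vs cont=9.3759 → 9.3759 [wait]  node(5,4) S=145.6672 payoff=0.0000 vs cont=2.4281 → 2.4281 [wait]  node(5,5) S=168.4960 payoff=0.0000 vs cont=0.2714 → 0.2714 [wait]  ⇒ S*(5)=108.8694
t_4: node(4,0) S=87.5113 payoff=43.2687 vs cont=42.7057 → 43.2687 [stop]  node(4,1) S=101.2260 payoff=29.5540 vs cont=28.9910 → 29.5540 [stop]  node(4,2) S=117.0900 payoff=13.6900 vs cont=15.4326 → 15.4326 [wait]  node(4,3) S=135.4402 payoff=0.0000 vs cont=5.7972 → 5.7972 [wait]  node(4,4) S=156.6663 payoff=0.0000 vs cont=1.3193 → 1.3193 [wait]  ⇒ S*(4)=101.2260
t_3: node(3,0) S=94.1191 payoff=36.6609 vs cont=36.0979 → 36.6609 [stop]  node(3,1) S=108.8694 payoff=21.9106 vs cont=22.2351 → 22.2351 [wait]  node(3,2) S=125.9313 payoff=4.8487 vs cont=10.4590 → 10.4590 [wait]  node(3,3) S=145.6672 payoff=0.0000 vs cont=3.4917 → 3.4917 [wait]  ⇒ S*(3)=94.1191
t_2: node(2,0) S=101.2260 payoff=29.5540 vs cont=29.1563 → 29.5540 [stop]  node(2,1) S=117.0900 payoff=13.6900 vs cont=16.1421 → 16.1421 [wait]  node(2,2) S=135.4402 payoff=0.0000 vs cont=6.8657 → 6.8657 [wait]  ⇒ S*(2)=101.2260
t_1: node(1,0) S=108.8694 payoff=21.9106 vs cont=22.5964 → 22.5964 [wait]  node(1,1) S=125.9313 payoff=4.8487 vs cont=11.3483 → 11.3483 [wait]  ⇒ S*(1)=-
t_0: node(0,0) S=117.0900 payoff=13.6900 vs cont=16.7707 → 16.7707 [wait]  ⇒ S*(0)=-

price = 16.7707
boundary = - - 101.2260 94.1191 101.2260 108.8694 101.2260 108.8694 117.0900
tree:
16.7707
22.5964 11.3483
29.5540 16.1421 6.8657
36.6609 22.2351 10.4590 3.4917
43.2687 29.5540 15.4326 5.7972 1.3193
49.4127 36.6609 21.9106 9.3759 2.4281 0.2714
55.1253 43.2687 29.5540 14.6607 4.4076 0.5580 0.0000
60.4368 49.4127 36.6609 21.9106 7.8602 1.1472 0.0000 0.0000
65.3754 55.1253 43.2687 29.5540 13.6900 2.3585 0.0000 0.0000 0.0000
69.9673 60.4368 49.4127 36.6609 21.9106 4.8487 0.0000 0.0000 0.0000 0.0000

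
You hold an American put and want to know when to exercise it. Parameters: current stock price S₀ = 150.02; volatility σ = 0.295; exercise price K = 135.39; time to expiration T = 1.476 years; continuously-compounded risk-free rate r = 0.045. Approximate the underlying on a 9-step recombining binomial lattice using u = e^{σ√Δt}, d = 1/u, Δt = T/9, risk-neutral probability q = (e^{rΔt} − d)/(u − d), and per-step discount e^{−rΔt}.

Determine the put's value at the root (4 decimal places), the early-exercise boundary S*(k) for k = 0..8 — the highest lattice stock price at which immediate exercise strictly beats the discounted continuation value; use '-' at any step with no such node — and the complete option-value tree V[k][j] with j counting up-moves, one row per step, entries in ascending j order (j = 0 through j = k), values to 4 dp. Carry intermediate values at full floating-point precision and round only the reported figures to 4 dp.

price = 10.6473
boundary = - - - - 93.0284 82.5529 93.0284 104.8332 118.1360
tree:
10.6473
15.7506 5.7237
22.6563 9.1080 2.4387
31.5535 14.1329 4.2398 0.6816
42.3616 21.2592 7.2467 1.3087 0.0674
52.8371 30.7582 12.1160 2.5058 0.1361 0.0000
62.1330 42.3616 19.6603 4.7838 0.2749 0.0000 0.0000
70.3822 52.8371 30.5568 9.1022 0.5550 0.0000 0.0000 0.0000
77.7024 62.1330 42.3616 17.2540 1.1208 0.0000 0.0000 0.0000 0.0000
84.1984 70.3822 52.8371 30.5568 2.2631 0.0000 0.0000 0.0000 0.0000 0.0000

Δt=0.16400, u=1.12689, d=0.88739, q=0.50110, disc=e^(-rΔt)=0.99265
k=9 terminal: V=max(K-S,0) → 84.1984 70.3822 52.8371 30.5568 2.2631 0.0000 0.0000 0.0000 0.0000 0.0000
k=8: j=0 S=57.6876 intr=77.7024 cont=76.7069 V=77.7024[EX]; j=1 S=73.2570 intr=62.1330 cont=61.1375 V=62.1330[EX]; j=2 S=93.0284 intr=42.3616 cont=41.3661 V=42.3616[EX]; j=3 S=118.1360 intr=17.2540 cont=16.2585 V=17.2540[EX]; j=4 S=150.0200 intr=0.0000 cont=1.1208 V=1.1208[hold]; j=5 S=190.5092 intr=0.0000 cont=0.0000 V=0.0000[hold]; j=6 S=241.9261 intr=0.0000 cont=0.0000 V=0.0000[hold]; j=7 S=307.2200 intr=0.0000 cont=0.0000 V=0.0000[hold]; j=8 S=390.1361 intr=0.0000 cont=0.0000 V=0.0000[hold]  S*(8)=118.1360
k=7: j=0 S=65.0078 intr=70.3822 cont=69.3867 V=70.3822[EX]; j=1 S=82.5529 intr=52.8371 cont=51.8416 V=52.8371[EX]; j=2 S=104.8332 intr=30.5568 cont=29.5613 V=30.5568[EX]; j=3 S=133.1269 intr=2.2631 cont=9.1022 V=9.1022[hold]; j=4 S=169.0568 intr=0.0000 cont=0.5550 V=0.5550[hold]; j=5 S=214.6838 intr=0.0000 cont=0.0000 V=0.0000[hold]; j=6 S=272.6252 intr=0.0000 cont=0.0000 V=0.0000[hold]; j=7 S=346.2046 intr=0.0000 cont=0.0000 V=0.0000[hold]  S*(7)=104.8332
k=6: j=0 S=73.2570 intr=62.1330 cont=61.1375 V=62.1330[EX]; j=1 S=93.0284 intr=42.3616 cont=41.3661 V=42.3616[EX]; j=2 S=118.1360 intr=17.2540 cont=19.6603 V=19.6603[hold]; j=3 S=150.0200 intr=0.0000 cont=4.7838 V=4.7838[hold]; j=4 S=190.5092 intr=0.0000 cont=0.2749 V=0.2749[hold]; j=5 S=241.9261 intr=0.0000 cont=0.0000 V=0.0000[hold]; j=6 S=307.2200 intr=0.0000 cont=0.0000 V=0.0000[hold]  S*(6)=93.0284
k=5: j=0 S=82.5529 intr=52.8371 cont=51.8416 V=52.8371[EX]; j=1 S=104.8332 intr=30.5568 cont=30.7582 V=30.7582[hold]; j=2 S=133.1269 intr=2.2631 cont=12.1160 V=12.1160[hold]; j=3 S=169.0568 intr=0.0000 cont=2.5058 V=2.5058[hold]; j=4 S=214.6838 intr=0.0000 cont=0.1361 V=0.1361[hold]; j=5 S=272.6252 intr=0.0000 cont=0.0000 V=0.0000[hold]  S*(5)=82.5529
k=4: j=0 S=93.0284 intr=42.3616 cont=41.4663 V=42.3616[EX]; j=1 S=118.1360 intr=17.2540 cont=21.2592 V=21.2592[hold]; j=2 S=150.0200 intr=0.0000 cont=7.2467 V=7.2467[hold]; j=3 S=190.5092 intr=0.0000 cont=1.3087 V=1.3087[hold]; j=4 S=241.9261 intr=0.0000 cont=0.0674 V=0.0674[hold]  S*(4)=93.0284
k=3: j=0 S=104.8332 intr=30.5568 cont=31.5535 V=31.5535[hold]; j=1 S=133.1269 intr=2.2631 cont=14.1329 V=14.1329[hold]; j=2 S=169.0568 intr=0.0000 cont=4.2398 V=4.2398[hold]; j=3 S=214.6838 intr=0.0000 cont=0.6816 V=0.6816[hold]  S*(3)=-
k=2: j=0 S=118.1360 intr=17.2540 cont=22.6563 V=22.6563[hold]; j=1 S=150.0200 intr=0.0000 cont=9.1080 V=9.1080[hold]; j=2 S=190.5092 intr=0.0000 cont=2.4387 V=2.4387[hold]  S*(2)=-
k=1: j=0 S=133.1269 intr=2.2631 cont=15.7506 V=15.7506[hold]; j=1 S=169.0568 intr=0.0000 cont=5.7237 V=5.7237[hold]  S*(1)=-
k=0: j=0 S=150.0200 intr=0.0000 cont=10.6473 V=10.6473[hold]  S*(0)=-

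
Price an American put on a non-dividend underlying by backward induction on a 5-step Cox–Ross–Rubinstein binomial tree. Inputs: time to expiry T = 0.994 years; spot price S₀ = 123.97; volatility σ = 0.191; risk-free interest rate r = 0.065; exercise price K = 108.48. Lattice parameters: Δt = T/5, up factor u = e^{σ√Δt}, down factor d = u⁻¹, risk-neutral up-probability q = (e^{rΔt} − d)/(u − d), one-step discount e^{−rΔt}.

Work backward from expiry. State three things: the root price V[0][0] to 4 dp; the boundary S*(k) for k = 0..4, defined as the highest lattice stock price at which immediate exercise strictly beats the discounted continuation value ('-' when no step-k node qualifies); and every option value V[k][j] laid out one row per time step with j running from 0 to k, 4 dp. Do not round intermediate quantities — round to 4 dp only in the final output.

params: Δt=0.19880 u=1.08889 d=0.91836 q=0.55499 e^(-rΔt)=0.98716
t_5 payoffs: 27.4974 12.4600 0.0000 0.0000 0.0000 0.0000
t_4: node(4,0) S=88.1813 payoff=20.2987 vs cont=18.9059 → 20.2987 [stop]  node(4,1) S=104.5554 payoff=3.9246 vs cont=5.4736 → 5.4736 [wait]  node(4,2) S=123.9700 payoff=0.0000 vs cont=0.0000 → 0.0000 [wait]  node(4,3) S=146.9896 payoff=0.0000 vs cont=0.0000 → 0.0000 [wait]  node(4,4) S=174.2837 payoff=0.0000 vs cont=0.0000 → 0.0000 [wait]  ⇒ S*(4)=88.1813
t_3: node(3,0) S=96.0200 payoff=12.4600 vs cont=11.9160 → 12.4600 [stop]  node(3,1) S=113.8496 payoff=0.0000 vs cont=2.4046 → 2.4046 [wait]  node(3,2) S=134.9900 payoff=0.0000 vs cont=0.0000 → 0.0000 [wait]  node(3,3) S=160.0559 payoff=0.0000 vs cont=0.0000 → 0.0000 [wait]  ⇒ S*(3)=96.0200
t_2: node(2,0) S=104.5554 payoff=3.9246 vs cont=6.7910 → 6.7910 [wait]  node(2,1) S=123.9700 payoff=0.0000 vs cont=1.0563 → 1.0563 [wait]  node(2,2) S=146.9896 payoff=0.0000 vs cont=0.0000 → 0.0000 [wait]  ⇒ S*(2)=-
t_1: node(1,0) S=113.8496 payoff=0.0000 vs cont=3.5620 → 3.5620 [wait]  node(1,1) S=134.9900 payoff=0.0000 vs cont=0.4640 → 0.4640 [wait]  ⇒ S*(1)=-
t_0: node(0,0) S=123.9700 payoff=0.0000 vs cont=1.8190 → 1.8190 [wait]  ⇒ S*(0)=-

price = 1.8190
boundary = - - - 96.0200 88.1813
tree:
1.8190
3.5620 0.4640
6.7910 1.0563 0.0000
12.4600 2.4046 0.0000 0.0000
20.2987 5.4736 0.0000 0.0000 0.0000
27.4974 12.4600 0.0000 0.0000 0.0000 0.0000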